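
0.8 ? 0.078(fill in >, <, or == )>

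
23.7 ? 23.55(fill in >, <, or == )>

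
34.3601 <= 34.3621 True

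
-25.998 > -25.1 False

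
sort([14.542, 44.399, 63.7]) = [14.542, 44.399, 63.7]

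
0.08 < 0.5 True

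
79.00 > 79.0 False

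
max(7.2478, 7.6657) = 7.6657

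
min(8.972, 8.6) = 8.6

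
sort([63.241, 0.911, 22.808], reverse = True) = [63.241, 22.808, 0.911]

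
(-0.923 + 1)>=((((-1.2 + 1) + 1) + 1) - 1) False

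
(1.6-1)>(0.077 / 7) True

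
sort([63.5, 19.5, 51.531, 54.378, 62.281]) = [19.5, 51.531, 54.378, 62.281, 63.5]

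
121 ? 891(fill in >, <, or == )<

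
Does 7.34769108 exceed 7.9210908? No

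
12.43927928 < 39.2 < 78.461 True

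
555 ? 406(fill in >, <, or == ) >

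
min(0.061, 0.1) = 0.061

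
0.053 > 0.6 False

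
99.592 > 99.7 False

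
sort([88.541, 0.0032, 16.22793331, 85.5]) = [0.0032, 16.22793331, 85.5, 88.541]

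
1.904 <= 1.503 False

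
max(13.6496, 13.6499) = 13.6499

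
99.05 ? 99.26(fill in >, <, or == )<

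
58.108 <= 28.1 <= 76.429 False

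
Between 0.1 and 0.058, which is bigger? 0.1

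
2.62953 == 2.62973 False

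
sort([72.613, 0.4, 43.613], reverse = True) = [72.613, 43.613, 0.4]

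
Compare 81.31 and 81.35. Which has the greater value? 81.35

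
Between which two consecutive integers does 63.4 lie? 63 and 64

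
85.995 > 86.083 False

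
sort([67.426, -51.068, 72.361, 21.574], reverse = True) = [72.361, 67.426, 21.574, -51.068]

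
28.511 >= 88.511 False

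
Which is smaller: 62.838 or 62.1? 62.1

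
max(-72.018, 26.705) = 26.705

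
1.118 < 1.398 True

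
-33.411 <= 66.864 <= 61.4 False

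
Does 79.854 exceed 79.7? Yes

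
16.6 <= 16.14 False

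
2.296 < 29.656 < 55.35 True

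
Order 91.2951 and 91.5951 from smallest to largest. 91.2951,91.5951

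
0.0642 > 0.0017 True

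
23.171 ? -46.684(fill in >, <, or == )>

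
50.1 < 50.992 True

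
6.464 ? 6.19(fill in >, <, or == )>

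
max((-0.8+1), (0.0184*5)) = 0.2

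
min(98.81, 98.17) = 98.17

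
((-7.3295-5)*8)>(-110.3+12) False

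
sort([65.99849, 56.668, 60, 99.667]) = [56.668, 60, 65.99849, 99.667]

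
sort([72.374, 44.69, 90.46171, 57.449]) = [44.69, 57.449, 72.374, 90.46171]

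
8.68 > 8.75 False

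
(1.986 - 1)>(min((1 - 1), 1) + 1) False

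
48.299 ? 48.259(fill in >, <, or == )>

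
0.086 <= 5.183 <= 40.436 True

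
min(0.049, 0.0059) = 0.0059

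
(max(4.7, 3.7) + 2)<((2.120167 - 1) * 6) True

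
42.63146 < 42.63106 False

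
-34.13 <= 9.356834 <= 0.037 False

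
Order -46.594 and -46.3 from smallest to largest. -46.594, -46.3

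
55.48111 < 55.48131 True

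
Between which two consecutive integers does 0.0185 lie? 0 and 1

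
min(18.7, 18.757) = 18.7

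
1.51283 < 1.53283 True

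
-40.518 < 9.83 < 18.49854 True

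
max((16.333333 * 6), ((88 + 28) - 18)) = 98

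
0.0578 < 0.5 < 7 True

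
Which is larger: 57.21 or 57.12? 57.21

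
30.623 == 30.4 False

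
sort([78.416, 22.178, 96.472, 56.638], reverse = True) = [96.472, 78.416, 56.638, 22.178]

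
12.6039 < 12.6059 True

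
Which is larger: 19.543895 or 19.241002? 19.543895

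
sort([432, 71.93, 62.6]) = [62.6, 71.93, 432]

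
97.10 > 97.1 False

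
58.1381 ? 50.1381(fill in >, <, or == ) >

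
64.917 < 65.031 True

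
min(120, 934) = 120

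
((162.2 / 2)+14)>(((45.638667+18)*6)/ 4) False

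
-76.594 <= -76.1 True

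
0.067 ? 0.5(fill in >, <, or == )<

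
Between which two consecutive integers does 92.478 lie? 92 and 93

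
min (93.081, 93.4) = 93.081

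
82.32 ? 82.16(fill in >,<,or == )>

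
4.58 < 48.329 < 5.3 False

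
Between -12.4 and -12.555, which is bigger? -12.4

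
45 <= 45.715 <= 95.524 True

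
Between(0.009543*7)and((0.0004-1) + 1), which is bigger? (0.009543*7)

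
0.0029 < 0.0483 True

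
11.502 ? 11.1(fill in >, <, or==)>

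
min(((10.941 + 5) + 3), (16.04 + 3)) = 18.941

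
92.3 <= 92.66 True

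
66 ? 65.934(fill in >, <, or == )>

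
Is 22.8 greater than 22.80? No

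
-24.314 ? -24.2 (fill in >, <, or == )<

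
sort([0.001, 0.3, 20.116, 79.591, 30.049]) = [0.001, 0.3, 20.116, 30.049, 79.591]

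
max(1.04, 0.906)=1.04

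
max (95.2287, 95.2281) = 95.2287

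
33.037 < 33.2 True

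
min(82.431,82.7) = 82.431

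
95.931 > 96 False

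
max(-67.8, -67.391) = -67.391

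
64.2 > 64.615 False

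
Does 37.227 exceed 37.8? No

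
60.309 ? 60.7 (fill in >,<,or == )<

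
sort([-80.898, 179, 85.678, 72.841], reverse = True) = [179, 85.678, 72.841, -80.898]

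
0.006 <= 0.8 True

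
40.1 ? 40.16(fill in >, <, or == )<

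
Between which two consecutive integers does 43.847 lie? 43 and 44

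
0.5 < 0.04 False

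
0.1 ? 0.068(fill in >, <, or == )>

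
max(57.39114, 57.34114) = 57.39114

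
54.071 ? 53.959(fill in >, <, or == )>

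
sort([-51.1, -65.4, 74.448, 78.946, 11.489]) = [-65.4, -51.1, 11.489, 74.448, 78.946]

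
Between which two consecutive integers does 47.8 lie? 47 and 48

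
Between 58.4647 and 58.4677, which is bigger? 58.4677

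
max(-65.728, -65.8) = -65.728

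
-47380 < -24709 True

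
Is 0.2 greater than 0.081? Yes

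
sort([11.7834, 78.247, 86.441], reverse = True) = [86.441, 78.247, 11.7834]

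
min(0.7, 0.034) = 0.034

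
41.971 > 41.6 True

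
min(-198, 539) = -198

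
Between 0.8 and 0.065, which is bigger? 0.8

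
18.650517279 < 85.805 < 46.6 False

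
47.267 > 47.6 False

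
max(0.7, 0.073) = 0.7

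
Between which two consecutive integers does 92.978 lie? 92 and 93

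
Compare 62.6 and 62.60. They are equal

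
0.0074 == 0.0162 False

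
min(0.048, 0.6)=0.048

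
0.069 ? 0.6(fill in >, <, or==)<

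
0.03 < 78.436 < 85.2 True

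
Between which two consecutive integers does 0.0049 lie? 0 and 1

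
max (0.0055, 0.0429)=0.0429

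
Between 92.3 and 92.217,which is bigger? 92.3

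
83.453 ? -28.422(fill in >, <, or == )>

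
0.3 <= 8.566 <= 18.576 True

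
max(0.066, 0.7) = 0.7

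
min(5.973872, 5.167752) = 5.167752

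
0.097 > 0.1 False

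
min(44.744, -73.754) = -73.754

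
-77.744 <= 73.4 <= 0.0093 False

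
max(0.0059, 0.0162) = 0.0162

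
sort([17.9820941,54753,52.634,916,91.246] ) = [17.9820941,52.634,91.246,916,54753]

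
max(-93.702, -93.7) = -93.7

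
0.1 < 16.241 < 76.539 True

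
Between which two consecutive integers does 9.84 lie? 9 and 10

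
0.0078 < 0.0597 True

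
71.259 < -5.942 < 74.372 False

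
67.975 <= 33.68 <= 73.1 False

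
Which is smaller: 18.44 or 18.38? 18.38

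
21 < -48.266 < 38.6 False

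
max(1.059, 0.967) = 1.059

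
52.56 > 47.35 True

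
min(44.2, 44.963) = 44.2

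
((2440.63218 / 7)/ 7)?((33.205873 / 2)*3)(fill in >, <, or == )>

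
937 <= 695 False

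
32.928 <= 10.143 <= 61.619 False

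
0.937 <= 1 True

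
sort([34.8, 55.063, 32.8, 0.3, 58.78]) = [0.3, 32.8, 34.8, 55.063, 58.78]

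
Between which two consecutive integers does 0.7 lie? 0 and 1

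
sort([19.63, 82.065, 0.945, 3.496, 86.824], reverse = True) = [86.824, 82.065, 19.63, 3.496, 0.945]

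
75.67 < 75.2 False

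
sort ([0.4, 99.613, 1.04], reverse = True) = [99.613, 1.04, 0.4]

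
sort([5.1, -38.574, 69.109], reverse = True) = [69.109, 5.1, -38.574]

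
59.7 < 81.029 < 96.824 True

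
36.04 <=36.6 True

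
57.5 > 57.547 False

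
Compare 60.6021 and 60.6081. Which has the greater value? 60.6081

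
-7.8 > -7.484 False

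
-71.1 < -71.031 True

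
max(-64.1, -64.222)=-64.1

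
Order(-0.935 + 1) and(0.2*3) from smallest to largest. (-0.935 + 1),(0.2*3)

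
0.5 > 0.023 True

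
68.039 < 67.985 False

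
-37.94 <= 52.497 True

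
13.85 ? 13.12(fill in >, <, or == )>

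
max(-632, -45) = -45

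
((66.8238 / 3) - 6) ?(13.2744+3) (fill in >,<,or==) >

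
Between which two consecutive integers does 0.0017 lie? 0 and 1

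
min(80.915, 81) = 80.915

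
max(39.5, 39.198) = 39.5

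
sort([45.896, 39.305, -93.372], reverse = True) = [45.896, 39.305, -93.372]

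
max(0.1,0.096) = 0.1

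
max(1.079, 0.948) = 1.079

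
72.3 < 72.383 True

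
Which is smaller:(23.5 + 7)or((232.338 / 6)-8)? (23.5 + 7)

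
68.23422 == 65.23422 False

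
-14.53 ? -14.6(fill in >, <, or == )>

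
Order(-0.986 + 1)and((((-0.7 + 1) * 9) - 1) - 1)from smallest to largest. (-0.986 + 1), ((((-0.7 + 1) * 9) - 1) - 1)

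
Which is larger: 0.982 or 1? 1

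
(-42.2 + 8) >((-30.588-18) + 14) True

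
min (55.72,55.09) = 55.09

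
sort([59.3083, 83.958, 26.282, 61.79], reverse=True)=[83.958, 61.79, 59.3083, 26.282]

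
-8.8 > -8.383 False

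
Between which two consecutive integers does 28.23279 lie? 28 and 29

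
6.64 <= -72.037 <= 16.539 False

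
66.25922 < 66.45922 True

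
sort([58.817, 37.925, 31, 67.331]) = [31, 37.925, 58.817, 67.331]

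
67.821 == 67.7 False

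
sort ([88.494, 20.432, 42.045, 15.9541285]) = [15.9541285, 20.432, 42.045, 88.494]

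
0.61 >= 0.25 True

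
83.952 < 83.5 False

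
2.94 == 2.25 False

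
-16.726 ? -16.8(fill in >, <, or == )>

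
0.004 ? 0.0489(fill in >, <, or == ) <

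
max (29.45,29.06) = 29.45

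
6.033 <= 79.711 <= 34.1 False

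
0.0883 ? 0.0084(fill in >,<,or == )>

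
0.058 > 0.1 False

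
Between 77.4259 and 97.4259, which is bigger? 97.4259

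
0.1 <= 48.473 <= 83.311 True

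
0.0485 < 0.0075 False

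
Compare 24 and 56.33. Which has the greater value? 56.33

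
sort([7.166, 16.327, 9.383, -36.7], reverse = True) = [16.327, 9.383, 7.166, -36.7]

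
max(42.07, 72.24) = 72.24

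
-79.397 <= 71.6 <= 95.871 True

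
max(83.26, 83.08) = 83.26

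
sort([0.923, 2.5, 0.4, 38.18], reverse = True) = [38.18, 2.5, 0.923, 0.4]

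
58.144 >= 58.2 False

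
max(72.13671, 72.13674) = 72.13674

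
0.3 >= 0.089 True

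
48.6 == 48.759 False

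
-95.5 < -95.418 True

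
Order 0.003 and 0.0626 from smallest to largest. 0.003, 0.0626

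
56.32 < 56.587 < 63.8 True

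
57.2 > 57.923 False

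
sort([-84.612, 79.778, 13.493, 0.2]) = [-84.612, 0.2, 13.493, 79.778]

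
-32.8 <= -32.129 True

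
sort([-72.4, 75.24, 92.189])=[-72.4, 75.24, 92.189]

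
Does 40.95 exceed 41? No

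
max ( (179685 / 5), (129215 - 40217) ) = 88998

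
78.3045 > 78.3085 False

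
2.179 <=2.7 True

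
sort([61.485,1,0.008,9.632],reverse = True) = [61.485,9.632,1,0.008]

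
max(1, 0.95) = 1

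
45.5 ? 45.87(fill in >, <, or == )<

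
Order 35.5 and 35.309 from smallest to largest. 35.309,35.5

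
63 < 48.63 False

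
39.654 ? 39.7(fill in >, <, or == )<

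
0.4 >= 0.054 True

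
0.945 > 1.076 False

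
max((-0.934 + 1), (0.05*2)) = 0.1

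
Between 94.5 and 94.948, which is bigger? 94.948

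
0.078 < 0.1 True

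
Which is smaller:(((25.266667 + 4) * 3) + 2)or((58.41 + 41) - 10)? ((58.41 + 41) - 10)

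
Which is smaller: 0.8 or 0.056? 0.056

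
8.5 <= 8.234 False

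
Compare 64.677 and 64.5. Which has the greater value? 64.677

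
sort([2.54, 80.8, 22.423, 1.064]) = [1.064, 2.54, 22.423, 80.8]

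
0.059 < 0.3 True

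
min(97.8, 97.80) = 97.8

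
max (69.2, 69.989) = 69.989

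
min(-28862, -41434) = -41434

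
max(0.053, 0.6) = 0.6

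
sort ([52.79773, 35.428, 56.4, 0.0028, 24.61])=[0.0028, 24.61, 35.428, 52.79773, 56.4]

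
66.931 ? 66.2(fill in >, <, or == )>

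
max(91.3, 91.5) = 91.5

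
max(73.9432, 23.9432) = 73.9432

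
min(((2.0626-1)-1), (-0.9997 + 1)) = 0.0003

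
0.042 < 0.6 True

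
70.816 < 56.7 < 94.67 False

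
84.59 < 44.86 False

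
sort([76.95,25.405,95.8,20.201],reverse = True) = [95.8,76.95,25.405,20.201]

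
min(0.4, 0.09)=0.09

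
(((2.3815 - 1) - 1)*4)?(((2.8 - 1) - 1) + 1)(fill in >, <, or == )<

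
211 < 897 True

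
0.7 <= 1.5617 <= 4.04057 True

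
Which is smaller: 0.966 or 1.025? 0.966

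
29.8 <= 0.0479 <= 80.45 False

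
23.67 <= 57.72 True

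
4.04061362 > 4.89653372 False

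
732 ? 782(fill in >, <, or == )<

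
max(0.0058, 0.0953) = 0.0953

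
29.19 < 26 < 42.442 False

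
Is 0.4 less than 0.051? No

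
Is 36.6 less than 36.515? No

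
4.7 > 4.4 True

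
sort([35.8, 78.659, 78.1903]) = [35.8, 78.1903, 78.659]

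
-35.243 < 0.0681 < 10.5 True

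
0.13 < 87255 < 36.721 False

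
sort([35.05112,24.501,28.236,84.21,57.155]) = [24.501,28.236,35.05112,57.155,84.21]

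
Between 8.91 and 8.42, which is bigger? 8.91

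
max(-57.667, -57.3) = -57.3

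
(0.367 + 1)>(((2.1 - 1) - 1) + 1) True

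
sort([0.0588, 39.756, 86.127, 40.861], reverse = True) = [86.127, 40.861, 39.756, 0.0588]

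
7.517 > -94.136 True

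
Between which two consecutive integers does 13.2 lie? 13 and 14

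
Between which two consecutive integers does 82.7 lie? 82 and 83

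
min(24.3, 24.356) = 24.3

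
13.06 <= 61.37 True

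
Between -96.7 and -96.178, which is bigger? -96.178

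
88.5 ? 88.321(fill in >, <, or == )>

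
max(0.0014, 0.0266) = 0.0266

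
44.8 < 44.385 False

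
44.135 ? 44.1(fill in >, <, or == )>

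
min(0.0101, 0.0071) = 0.0071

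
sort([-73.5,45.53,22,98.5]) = [-73.5,22,45.53,98.5]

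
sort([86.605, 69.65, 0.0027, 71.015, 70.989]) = [0.0027, 69.65, 70.989, 71.015, 86.605]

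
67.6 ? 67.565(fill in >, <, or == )>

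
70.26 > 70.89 False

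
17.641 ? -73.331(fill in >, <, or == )>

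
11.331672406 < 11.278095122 False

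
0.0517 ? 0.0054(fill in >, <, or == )>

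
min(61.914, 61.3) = 61.3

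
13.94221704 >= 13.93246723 True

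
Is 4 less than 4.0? No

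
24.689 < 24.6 False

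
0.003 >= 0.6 False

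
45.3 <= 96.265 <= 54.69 False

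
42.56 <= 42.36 False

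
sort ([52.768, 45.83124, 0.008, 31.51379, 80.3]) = [0.008, 31.51379, 45.83124, 52.768, 80.3]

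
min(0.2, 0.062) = 0.062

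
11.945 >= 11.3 True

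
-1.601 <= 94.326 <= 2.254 False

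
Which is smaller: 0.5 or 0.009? 0.009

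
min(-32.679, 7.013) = -32.679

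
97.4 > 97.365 True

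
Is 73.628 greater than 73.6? Yes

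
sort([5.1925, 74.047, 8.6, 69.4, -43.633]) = [-43.633, 5.1925, 8.6, 69.4, 74.047]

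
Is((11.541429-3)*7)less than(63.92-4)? Yes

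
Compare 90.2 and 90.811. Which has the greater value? 90.811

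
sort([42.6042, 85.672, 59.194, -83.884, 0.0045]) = [-83.884, 0.0045, 42.6042, 59.194, 85.672]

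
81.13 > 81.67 False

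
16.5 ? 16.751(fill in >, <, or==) <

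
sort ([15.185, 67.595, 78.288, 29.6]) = [15.185, 29.6, 67.595, 78.288]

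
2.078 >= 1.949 True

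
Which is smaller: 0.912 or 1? 0.912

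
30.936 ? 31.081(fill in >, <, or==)<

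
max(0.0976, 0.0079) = 0.0976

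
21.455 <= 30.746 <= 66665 True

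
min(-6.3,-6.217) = -6.3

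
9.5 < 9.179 False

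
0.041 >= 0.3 False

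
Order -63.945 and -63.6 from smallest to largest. -63.945, -63.6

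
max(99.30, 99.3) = 99.3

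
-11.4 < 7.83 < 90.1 True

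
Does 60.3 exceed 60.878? No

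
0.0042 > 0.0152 False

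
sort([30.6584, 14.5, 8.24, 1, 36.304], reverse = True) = [36.304, 30.6584, 14.5, 8.24, 1]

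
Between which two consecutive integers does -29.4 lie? -30 and -29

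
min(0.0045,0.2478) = 0.0045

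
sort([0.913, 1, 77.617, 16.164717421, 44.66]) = [0.913, 1, 16.164717421, 44.66, 77.617]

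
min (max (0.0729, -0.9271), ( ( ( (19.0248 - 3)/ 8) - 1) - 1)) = 0.0031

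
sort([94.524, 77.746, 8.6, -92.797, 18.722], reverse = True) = [94.524, 77.746, 18.722, 8.6, -92.797]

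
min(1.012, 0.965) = 0.965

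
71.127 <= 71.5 True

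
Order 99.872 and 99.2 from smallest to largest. 99.2, 99.872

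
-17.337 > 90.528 False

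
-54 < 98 True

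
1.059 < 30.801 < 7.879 False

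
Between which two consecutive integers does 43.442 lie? 43 and 44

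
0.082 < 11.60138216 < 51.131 True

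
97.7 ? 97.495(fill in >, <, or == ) >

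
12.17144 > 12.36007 False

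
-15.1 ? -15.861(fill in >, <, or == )>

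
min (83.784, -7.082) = -7.082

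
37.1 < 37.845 True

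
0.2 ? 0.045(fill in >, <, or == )>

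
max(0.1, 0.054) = 0.1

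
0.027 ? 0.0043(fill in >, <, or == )>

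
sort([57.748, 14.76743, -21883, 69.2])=[-21883, 14.76743, 57.748, 69.2]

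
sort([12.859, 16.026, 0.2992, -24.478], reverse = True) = [16.026, 12.859, 0.2992, -24.478]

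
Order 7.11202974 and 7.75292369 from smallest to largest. 7.11202974, 7.75292369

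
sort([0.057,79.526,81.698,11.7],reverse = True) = [81.698,79.526,11.7,0.057]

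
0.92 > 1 False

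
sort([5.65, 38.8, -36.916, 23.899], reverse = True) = [38.8, 23.899, 5.65, -36.916]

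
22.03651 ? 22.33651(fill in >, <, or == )<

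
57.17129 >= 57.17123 True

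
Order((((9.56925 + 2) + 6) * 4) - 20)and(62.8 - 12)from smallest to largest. ((((9.56925 + 2) + 6) * 4) - 20),(62.8 - 12)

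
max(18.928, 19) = 19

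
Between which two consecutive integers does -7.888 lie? -8 and -7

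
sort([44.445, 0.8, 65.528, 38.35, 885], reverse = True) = [885, 65.528, 44.445, 38.35, 0.8]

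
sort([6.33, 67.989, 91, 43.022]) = [6.33, 43.022, 67.989, 91]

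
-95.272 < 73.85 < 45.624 False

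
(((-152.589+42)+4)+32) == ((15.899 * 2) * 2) False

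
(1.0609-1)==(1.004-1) False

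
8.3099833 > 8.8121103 False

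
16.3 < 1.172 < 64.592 False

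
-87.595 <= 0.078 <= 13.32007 True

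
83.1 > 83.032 True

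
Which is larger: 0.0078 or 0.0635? 0.0635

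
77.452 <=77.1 False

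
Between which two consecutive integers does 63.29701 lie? 63 and 64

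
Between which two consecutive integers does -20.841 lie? -21 and -20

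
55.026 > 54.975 True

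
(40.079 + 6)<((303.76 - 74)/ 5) False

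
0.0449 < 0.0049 False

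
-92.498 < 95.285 True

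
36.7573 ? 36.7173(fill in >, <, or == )>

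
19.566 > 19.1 True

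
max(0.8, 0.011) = 0.8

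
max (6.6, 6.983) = 6.983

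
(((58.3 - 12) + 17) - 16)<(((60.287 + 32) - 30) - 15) False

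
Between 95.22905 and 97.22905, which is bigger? 97.22905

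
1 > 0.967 True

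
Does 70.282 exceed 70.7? No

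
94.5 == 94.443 False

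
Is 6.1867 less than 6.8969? Yes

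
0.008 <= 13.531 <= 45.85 True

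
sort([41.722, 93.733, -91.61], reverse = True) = [93.733, 41.722, -91.61]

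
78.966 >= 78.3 True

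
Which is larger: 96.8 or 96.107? 96.8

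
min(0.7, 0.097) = 0.097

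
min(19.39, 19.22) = 19.22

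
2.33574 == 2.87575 False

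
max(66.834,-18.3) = 66.834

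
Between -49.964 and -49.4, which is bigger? -49.4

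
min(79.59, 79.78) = 79.59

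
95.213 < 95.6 True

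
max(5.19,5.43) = 5.43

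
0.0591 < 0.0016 False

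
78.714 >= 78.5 True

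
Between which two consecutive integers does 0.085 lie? 0 and 1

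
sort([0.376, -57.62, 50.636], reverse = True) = [50.636, 0.376, -57.62]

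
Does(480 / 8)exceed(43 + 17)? No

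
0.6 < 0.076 False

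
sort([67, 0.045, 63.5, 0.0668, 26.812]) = [0.045, 0.0668, 26.812, 63.5, 67]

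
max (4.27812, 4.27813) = 4.27813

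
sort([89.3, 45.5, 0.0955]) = [0.0955, 45.5, 89.3]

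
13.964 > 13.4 True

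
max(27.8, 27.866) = 27.866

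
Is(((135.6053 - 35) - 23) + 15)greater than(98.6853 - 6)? No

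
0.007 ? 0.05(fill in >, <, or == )<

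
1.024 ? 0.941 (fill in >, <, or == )>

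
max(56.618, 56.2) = 56.618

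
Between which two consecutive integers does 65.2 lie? 65 and 66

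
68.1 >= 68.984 False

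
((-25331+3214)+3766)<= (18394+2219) True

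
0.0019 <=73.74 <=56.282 False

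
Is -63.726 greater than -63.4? No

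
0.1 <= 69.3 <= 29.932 False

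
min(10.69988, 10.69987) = 10.69987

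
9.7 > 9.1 True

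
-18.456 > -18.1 False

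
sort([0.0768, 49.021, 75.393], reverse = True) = [75.393, 49.021, 0.0768]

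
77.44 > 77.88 False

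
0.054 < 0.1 True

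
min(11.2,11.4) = 11.2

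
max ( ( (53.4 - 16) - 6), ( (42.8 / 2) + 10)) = 31.4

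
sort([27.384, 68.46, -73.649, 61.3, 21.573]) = [-73.649, 21.573, 27.384, 61.3, 68.46]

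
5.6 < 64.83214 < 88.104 True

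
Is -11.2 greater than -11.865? Yes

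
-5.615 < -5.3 True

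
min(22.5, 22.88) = 22.5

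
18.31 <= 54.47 True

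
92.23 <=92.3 True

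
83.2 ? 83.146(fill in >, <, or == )>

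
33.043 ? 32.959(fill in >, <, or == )>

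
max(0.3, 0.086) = 0.3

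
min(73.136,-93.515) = -93.515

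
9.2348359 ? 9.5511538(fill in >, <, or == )<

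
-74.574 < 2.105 True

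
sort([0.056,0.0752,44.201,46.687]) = [0.056,0.0752,44.201,46.687]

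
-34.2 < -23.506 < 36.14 True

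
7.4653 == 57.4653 False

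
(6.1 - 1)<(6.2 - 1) True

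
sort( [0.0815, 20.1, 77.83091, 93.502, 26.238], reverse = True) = [93.502, 77.83091, 26.238, 20.1, 0.0815]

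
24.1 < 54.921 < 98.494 True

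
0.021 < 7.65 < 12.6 True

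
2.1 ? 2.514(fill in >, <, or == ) <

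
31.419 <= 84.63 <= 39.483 False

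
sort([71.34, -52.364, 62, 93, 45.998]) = [-52.364, 45.998, 62, 71.34, 93]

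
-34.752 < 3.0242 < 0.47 False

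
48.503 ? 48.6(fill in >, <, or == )<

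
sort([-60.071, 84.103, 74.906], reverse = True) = [84.103, 74.906, -60.071]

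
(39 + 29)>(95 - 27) False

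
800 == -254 False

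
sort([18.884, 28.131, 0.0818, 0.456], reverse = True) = [28.131, 18.884, 0.456, 0.0818]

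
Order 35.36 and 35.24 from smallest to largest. 35.24, 35.36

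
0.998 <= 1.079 True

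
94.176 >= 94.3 False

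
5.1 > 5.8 False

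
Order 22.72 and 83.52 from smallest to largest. 22.72, 83.52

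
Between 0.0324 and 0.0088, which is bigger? 0.0324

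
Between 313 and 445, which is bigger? 445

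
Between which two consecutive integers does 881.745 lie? 881 and 882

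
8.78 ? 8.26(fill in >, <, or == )>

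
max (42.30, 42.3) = 42.3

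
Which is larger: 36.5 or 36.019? 36.5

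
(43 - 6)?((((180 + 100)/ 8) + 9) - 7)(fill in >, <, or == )==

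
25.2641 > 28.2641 False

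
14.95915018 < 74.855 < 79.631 True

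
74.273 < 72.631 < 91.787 False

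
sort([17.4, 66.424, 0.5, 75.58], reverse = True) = [75.58, 66.424, 17.4, 0.5]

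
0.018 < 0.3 True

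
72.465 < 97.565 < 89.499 False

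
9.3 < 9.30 False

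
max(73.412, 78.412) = 78.412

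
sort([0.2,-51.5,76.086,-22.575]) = [-51.5,-22.575,0.2,76.086]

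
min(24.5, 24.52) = 24.5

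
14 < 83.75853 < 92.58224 True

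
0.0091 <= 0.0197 True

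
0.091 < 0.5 True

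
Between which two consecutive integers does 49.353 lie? 49 and 50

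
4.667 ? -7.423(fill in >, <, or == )>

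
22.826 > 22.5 True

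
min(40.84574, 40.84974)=40.84574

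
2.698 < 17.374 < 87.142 True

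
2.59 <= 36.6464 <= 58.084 True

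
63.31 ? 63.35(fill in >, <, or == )<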